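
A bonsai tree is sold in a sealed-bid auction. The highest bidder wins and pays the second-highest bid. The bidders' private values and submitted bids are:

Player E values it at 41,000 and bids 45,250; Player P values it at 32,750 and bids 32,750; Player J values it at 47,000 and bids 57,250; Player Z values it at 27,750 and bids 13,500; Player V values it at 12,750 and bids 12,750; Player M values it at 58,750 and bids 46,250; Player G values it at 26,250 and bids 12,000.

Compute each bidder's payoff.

Player E 0, Player P 0, Player J 750, Player Z 0, Player V 0, Player M 0, Player G 0.

Sorted high to low: Player J 57,250; Player M 46,250; Player E 45,250; Player P 32,750; Player Z 13,500; Player V 12,750; Player G 12,000.
Player J has the top bid and wins; the price is the second-highest bid, 46,250.
Player J's payoff = 47,000 − 46,250 = 750. All other bidders lose, so their payoff is 0.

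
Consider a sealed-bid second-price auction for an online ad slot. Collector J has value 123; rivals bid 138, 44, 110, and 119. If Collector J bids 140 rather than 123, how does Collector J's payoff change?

-15

The highest competing bid is 138.
Bidding truthfully at 123: the top bid is 138 (a rival), so Collector J loses. Payoff = 0.
Bidding 140: Collector J has the top bid, wins, and pays the second-highest bid 138. Payoff = 123 − 138 = -15.
Change = -15 − 0 = -15.
Deviating from a truthful bid can only lose payoff in a second-price auction — never gain.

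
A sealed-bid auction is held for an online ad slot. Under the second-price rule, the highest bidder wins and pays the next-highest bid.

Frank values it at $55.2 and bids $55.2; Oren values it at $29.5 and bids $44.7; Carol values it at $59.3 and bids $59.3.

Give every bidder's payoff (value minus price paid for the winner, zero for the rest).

Payoffs: Frank $0.0, Oren $0.0, Carol $4.1.

Ordered from highest: Carol $59.3, then Frank $55.2, then Oren $44.7.
Carol has the top bid and wins; the price is the second-highest bid, $55.2.
Carol's payoff = $59.3 − $55.2 = $4.1. All other bidders lose, so their payoff is 0.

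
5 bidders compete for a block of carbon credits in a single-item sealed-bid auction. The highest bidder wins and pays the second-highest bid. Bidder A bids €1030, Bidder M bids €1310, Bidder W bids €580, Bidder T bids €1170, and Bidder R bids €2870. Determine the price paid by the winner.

Bids in descending order: Bidder R €2870, then Bidder M €1310, then Bidder T €1170, then Bidder A €1030, then Bidder W €580.
Bidder R has the highest bid, so Bidder R wins.
The second-highest bid is €1310, so that is what Bidder R pays.

The winner pays €1310.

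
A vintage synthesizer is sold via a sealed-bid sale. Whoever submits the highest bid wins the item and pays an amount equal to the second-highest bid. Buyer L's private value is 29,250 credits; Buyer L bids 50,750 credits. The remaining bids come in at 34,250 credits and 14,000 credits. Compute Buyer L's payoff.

Highest competing bid: 34,250 credits.
Buyer L's bid 50,750 credits is the highest overall, so Buyer L wins and pays the second-highest bid, 34,250 credits.
Payoff = value − price = 29,250 credits − 34,250 credits = -5,000 credits.

Buyer L's payoff: -5,000 credits.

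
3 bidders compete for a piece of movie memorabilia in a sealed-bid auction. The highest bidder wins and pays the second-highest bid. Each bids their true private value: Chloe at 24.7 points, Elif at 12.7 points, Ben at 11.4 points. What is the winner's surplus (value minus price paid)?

Sorted high to low: Chloe 24.7 points; Elif 12.7 points; Ben 11.4 points.
Chloe wins with the top bid and pays the second-highest, 12.7 points.
Surplus = 24.7 points − 12.7 points = 12.0 points.

Winner's surplus: 12.0 points.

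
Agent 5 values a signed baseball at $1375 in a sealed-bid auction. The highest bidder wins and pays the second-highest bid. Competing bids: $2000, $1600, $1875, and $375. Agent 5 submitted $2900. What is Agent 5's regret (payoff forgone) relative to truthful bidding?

The highest competing bid is $2000.
Bidding truthfully at $1375: the top bid is $2000 (a rival), so Agent 5 loses. Payoff = $0.
Bidding $2900: Agent 5 has the top bid, wins, and pays the second-highest bid $2000. Payoff = $1375 − $2000 = -$625.
Regret = truthful payoff − actual payoff = $0 − -$625 = $625.

Regret: $625.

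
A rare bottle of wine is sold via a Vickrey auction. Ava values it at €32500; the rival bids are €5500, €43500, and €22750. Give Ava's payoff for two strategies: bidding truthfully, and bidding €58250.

The highest competing bid is €43500.
Bidding truthfully at €32500: the top bid is €43500 (a rival), so Ava loses. Payoff = €0.
Bidding €58250: Ava has the top bid, wins, and pays the second-highest bid €43500. Payoff = €32500 − €43500 = -€11000.

Truthful: €0; alternative: -€11000.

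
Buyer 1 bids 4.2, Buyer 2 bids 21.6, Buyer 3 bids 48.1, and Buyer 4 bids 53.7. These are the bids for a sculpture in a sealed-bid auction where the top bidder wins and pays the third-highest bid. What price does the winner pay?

Bids in descending order: Buyer 4 53.7, then Buyer 3 48.1, then Buyer 2 21.6, then Buyer 1 4.2.
Buyer 4 is the highest bidder, so Buyer 4 wins.
Under the third-price rule, the price is the third-highest bid: 21.6.

Price paid: 21.6.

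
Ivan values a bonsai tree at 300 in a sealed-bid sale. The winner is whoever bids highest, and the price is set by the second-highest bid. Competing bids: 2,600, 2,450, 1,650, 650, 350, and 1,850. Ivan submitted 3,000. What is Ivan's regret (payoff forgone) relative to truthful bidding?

The highest competing bid is 2,600.
Bidding truthfully at 300: the top bid is 2,600 (a rival), so Ivan loses. Payoff = 0.
Bidding 3,000: Ivan has the top bid, wins, and pays the second-highest bid 2,600. Payoff = 300 − 2,600 = -2,300.
Regret = truthful payoff − actual payoff = 0 − -2,300 = 2,300.

Payoff forgone: 2,300.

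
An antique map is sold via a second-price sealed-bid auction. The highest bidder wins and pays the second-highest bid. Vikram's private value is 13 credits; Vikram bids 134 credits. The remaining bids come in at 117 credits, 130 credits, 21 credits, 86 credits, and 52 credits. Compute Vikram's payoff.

Payoff = -117 credits.

Highest competing bid: 130 credits.
Vikram's bid 134 credits is the highest overall, so Vikram wins and pays the second-highest bid, 130 credits.
Payoff = value − price = 13 credits − 130 credits = -117 credits.
Overbidding won the item at a price above value — truthful bidding would have avoided this loss.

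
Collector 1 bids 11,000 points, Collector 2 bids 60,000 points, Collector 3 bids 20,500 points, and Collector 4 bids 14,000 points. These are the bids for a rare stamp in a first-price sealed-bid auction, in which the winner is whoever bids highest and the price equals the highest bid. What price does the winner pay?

60,000 points

Sorted high to low: Collector 2 60,000 points, then Collector 3 20,500 points, then Collector 4 14,000 points, then Collector 1 11,000 points.
Collector 2 is the highest bidder, so Collector 2 wins.
Under the first-price rule, the price is the highest bid: 60,000 points.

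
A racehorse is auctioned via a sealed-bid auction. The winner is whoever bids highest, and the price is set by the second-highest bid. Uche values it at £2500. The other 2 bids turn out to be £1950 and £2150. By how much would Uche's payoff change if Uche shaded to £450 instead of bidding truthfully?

-£350

The highest competing bid is £2150.
Bidding truthfully at £2500: Uche has the top bid, wins, and pays the second-highest bid £2150. Payoff = £2500 − £2150 = £350.
Bidding £450: the top bid is £2150 (a rival), so Uche loses. Payoff = £0.
Change = £0 − £350 = -£350.
Deviating from a truthful bid can only lose payoff in a second-price auction — never gain.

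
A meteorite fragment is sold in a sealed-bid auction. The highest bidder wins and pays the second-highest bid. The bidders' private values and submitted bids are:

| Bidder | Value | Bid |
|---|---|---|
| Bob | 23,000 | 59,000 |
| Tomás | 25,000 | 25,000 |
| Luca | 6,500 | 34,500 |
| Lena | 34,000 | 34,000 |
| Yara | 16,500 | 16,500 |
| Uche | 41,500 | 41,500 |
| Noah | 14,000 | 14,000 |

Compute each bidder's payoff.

Payoffs: Bob -18,500, Tomás 0, Luca 0, Lena 0, Yara 0, Uche 0, Noah 0.

Ordered from highest: Bob 59,000, then Uche 41,500, then Luca 34,500, then Lena 34,000, then Tomás 25,000, then Yara 16,500, then Noah 14,000.
Bob has the top bid and wins; the price is the second-highest bid, 41,500.
Bob's payoff = 23,000 − 41,500 = -18,500. All other bidders lose, so their payoff is 0.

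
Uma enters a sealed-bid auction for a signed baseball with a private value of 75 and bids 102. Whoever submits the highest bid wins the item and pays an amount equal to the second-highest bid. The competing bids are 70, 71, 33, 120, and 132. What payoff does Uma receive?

Highest competing bid: 132.
Uma's bid 102 is not the highest, so Uma loses, pays nothing, and earns zero payoff.

0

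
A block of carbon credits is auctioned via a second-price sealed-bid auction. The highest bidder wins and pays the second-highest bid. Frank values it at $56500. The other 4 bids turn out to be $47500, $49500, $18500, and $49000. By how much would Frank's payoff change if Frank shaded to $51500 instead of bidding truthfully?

The highest competing bid is $49500.
Bidding truthfully at $56500: Frank has the top bid, wins, and pays the second-highest bid $49500. Payoff = $56500 − $49500 = $7000.
Bidding $51500: Frank has the top bid, wins, and pays the second-highest bid $49500. Payoff = $56500 − $49500 = $7000.
Change = $7000 − $7000 = $0.

$0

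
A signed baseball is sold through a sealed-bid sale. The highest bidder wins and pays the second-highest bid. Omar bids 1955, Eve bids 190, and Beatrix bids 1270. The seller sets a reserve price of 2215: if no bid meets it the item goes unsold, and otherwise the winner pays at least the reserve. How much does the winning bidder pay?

unsold

Ordered from highest: Omar 1955; Beatrix 1270; Eve 190.
The top bid 1955 is below the reserve 2215, so the item goes unsold and nothing is paid.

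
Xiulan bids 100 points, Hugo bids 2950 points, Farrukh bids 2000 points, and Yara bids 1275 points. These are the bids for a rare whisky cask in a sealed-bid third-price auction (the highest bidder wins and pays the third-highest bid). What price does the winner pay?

The winner pays 1275 points.

Sorted high to low: Hugo 2950 points, then Farrukh 2000 points, then Yara 1275 points, then Xiulan 100 points.
Hugo is the highest bidder, so Hugo wins.
Under the third-price rule, the price is the third-highest bid: 1275 points.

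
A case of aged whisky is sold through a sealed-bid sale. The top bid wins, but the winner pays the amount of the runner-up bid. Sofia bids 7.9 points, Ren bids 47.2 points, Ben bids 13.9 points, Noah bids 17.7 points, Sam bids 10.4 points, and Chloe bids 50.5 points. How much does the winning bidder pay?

Price paid: 47.2 points.

Ranking the bids: Chloe 50.5 points; Ren 47.2 points; Noah 17.7 points; Ben 13.9 points; Sam 10.4 points; Sofia 7.9 points.
Chloe has the highest bid, so Chloe wins.
The second-highest bid is 47.2 points, so that is what Chloe pays.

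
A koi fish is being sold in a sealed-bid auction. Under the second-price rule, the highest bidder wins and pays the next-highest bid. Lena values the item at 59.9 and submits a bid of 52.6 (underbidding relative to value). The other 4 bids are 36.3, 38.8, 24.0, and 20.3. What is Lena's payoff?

Highest competing bid: 38.8.
Lena's bid 52.6 is the highest overall, so Lena wins and pays the second-highest bid, 38.8.
Payoff = value − price = 59.9 − 38.8 = 21.1.

Payoff = 21.1.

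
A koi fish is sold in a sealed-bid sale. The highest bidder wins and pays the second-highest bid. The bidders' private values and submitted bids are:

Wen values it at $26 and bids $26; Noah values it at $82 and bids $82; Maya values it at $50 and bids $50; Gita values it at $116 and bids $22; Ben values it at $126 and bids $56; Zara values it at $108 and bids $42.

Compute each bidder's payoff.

Payoffs: Wen $0, Noah $26, Maya $0, Gita $0, Ben $0, Zara $0.

Bids in descending order: Noah $82; Ben $56; Maya $50; Zara $42; Wen $26; Gita $22.
Noah has the top bid and wins; the price is the second-highest bid, $56.
Noah's payoff = $82 − $56 = $26. All other bidders lose, so their payoff is 0.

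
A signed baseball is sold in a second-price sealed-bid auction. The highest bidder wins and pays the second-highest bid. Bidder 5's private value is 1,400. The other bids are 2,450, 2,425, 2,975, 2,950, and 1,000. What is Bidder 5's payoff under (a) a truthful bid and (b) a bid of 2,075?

The highest competing bid is 2,975.
Bidding truthfully at 1,400: the top bid is 2,975 (a rival), so Bidder 5 loses. Payoff = 0.
Bidding 2,075: the top bid is 2,975 (a rival), so Bidder 5 loses. Payoff = 0.

(a) 0  (b) 0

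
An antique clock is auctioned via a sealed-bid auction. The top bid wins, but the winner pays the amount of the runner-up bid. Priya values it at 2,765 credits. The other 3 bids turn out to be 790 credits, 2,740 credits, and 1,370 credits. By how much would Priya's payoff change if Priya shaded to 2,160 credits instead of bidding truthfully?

-25 credits

The highest competing bid is 2,740 credits.
Bidding truthfully at 2,765 credits: Priya has the top bid, wins, and pays the second-highest bid 2,740 credits. Payoff = 2,765 credits − 2,740 credits = 25 credits.
Bidding 2,160 credits: the top bid is 2,740 credits (a rival), so Priya loses. Payoff = 0 credits.
Change = 0 credits − 25 credits = -25 credits.
Deviating from a truthful bid can only lose payoff in a second-price auction — never gain.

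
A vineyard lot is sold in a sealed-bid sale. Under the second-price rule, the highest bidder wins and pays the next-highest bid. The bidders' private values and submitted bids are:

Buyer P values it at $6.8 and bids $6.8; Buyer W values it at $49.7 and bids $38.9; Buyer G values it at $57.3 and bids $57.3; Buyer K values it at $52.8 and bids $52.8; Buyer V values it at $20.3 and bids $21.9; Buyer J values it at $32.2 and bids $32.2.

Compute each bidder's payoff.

Payoffs: Buyer P $0.0, Buyer W $0.0, Buyer G $4.5, Buyer K $0.0, Buyer V $0.0, Buyer J $0.0.

Sorted high to low: Buyer G $57.3, then Buyer K $52.8, then Buyer W $38.9, then Buyer J $32.2, then Buyer V $21.9, then Buyer P $6.8.
Buyer G has the top bid and wins; the price is the second-highest bid, $52.8.
Buyer G's payoff = $57.3 − $52.8 = $4.5. All other bidders lose, so their payoff is 0.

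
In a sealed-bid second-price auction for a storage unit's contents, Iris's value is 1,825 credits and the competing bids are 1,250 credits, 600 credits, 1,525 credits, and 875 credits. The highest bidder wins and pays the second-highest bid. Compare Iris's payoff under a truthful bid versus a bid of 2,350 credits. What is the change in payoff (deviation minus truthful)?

Payoff change: 0 credits.

The highest competing bid is 1,525 credits.
Bidding truthfully at 1,825 credits: Iris has the top bid, wins, and pays the second-highest bid 1,525 credits. Payoff = 1,825 credits − 1,525 credits = 300 credits.
Bidding 2,350 credits: Iris has the top bid, wins, and pays the second-highest bid 1,525 credits. Payoff = 1,825 credits − 1,525 credits = 300 credits.
Change = 300 credits − 300 credits = 0 credits.
The bid only affects whether you win, not the price — here both bids land on the same side of the top rival bid, so the deviation is payoff-neutral.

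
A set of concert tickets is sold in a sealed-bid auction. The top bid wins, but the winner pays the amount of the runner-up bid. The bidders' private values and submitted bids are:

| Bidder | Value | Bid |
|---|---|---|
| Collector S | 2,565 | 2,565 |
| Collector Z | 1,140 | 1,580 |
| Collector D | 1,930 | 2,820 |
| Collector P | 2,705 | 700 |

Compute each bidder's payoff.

Collector S 0, Collector Z 0, Collector D -635, Collector P 0.

Ranking the bids: Collector D 2,820; Collector S 2,565; Collector Z 1,580; Collector P 700.
Collector D has the top bid and wins; the price is the second-highest bid, 2,565.
Collector D's payoff = 1,930 − 2,565 = -635. All other bidders lose, so their payoff is 0.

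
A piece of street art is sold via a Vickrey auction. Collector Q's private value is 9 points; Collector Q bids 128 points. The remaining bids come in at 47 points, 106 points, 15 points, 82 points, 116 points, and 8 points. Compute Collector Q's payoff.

-107 points

Highest competing bid: 116 points.
Collector Q's bid 128 points is the highest overall, so Collector Q wins and pays the second-highest bid, 116 points.
Payoff = value − price = 9 points − 116 points = -107 points.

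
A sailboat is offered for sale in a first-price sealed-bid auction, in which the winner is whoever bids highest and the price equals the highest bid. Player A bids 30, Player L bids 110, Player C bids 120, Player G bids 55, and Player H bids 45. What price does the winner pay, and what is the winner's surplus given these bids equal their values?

Ranking the bids: Player C 120, then Player L 110, then Player G 55, then Player H 45, then Player A 30.
Player C is the highest bidder, so Player C wins.
Under the first-price rule, the price is the highest bid: 120.
Surplus = 120 − 120 = 0.

The winner pays 120 for a surplus of 0.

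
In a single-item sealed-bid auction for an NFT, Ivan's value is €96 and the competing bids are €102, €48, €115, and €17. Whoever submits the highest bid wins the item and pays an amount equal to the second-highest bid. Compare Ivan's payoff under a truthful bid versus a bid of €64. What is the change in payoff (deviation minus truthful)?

€0

The highest competing bid is €115.
Bidding truthfully at €96: the top bid is €115 (a rival), so Ivan loses. Payoff = €0.
Bidding €64: the top bid is €115 (a rival), so Ivan loses. Payoff = €0.
Change = €0 − €0 = €0.
The bid only affects whether you win, not the price — here both bids land on the same side of the top rival bid, so the deviation is payoff-neutral.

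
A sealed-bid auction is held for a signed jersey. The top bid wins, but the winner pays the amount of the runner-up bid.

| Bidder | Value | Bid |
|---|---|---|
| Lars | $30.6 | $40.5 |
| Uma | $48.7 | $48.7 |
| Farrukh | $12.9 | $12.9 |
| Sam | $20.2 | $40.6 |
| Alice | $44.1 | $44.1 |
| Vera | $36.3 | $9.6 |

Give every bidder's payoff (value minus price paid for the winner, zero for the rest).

Ordered from highest: Uma $48.7; Alice $44.1; Sam $40.6; Lars $40.5; Farrukh $12.9; Vera $9.6.
Uma has the top bid and wins; the price is the second-highest bid, $44.1.
Uma's payoff = $48.7 − $44.1 = $4.6. All other bidders lose, so their payoff is 0.

Lars $0.0, Uma $4.6, Farrukh $0.0, Sam $0.0, Alice $0.0, Vera $0.0.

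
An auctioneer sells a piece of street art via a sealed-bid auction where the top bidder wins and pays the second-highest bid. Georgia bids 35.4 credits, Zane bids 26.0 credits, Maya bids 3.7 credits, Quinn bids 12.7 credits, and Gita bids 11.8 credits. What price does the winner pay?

Sorted high to low: Georgia 35.4 credits > Zane 26.0 credits > Quinn 12.7 credits > Gita 11.8 credits > Maya 3.7 credits.
Georgia is the highest bidder, so Georgia wins.
Under the second-price rule, the price is the second-highest bid: 26.0 credits.

The winner pays 26.0 credits.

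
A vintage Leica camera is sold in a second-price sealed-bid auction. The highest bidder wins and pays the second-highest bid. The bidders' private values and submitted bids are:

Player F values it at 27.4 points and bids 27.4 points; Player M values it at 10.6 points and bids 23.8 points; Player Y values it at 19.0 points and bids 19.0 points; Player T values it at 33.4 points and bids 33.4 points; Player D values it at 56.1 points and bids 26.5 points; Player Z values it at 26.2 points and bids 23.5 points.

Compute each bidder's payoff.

Ranking the bids: Player T 33.4 points; Player F 27.4 points; Player D 26.5 points; Player M 23.8 points; Player Z 23.5 points; Player Y 19.0 points.
Player T has the top bid and wins; the price is the second-highest bid, 27.4 points.
Player T's payoff = 33.4 points − 27.4 points = 6.0 points. All other bidders lose, so their payoff is 0.

Payoffs: Player F 0.0 points, Player M 0.0 points, Player Y 0.0 points, Player T 6.0 points, Player D 0.0 points, Player Z 0.0 points.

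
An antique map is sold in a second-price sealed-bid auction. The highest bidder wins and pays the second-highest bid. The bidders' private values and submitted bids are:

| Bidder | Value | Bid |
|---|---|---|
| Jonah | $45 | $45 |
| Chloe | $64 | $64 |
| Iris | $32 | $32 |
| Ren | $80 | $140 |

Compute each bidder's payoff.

Ordered from highest: Ren $140, then Chloe $64, then Jonah $45, then Iris $32.
Ren has the top bid and wins; the price is the second-highest bid, $64.
Ren's payoff = $80 − $64 = $16. All other bidders lose, so their payoff is 0.

Jonah $0, Chloe $0, Iris $0, Ren $16.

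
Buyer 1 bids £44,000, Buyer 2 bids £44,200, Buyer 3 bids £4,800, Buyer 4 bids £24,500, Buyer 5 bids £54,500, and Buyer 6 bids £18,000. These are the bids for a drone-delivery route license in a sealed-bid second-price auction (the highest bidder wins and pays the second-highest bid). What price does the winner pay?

Bids in descending order: Buyer 5 £54,500, then Buyer 2 £44,200, then Buyer 1 £44,000, then Buyer 4 £24,500, then Buyer 6 £18,000, then Buyer 3 £4,800.
Buyer 5 is the highest bidder, so Buyer 5 wins.
Under the second-price rule, the price is the second-highest bid: £44,200.

£44,200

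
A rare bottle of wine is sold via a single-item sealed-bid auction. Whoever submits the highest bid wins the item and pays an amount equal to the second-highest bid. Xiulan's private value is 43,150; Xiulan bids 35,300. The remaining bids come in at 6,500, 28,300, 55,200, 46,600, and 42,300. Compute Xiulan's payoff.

Payoff = 0.

Highest competing bid: 55,200.
Xiulan's bid 35,300 is not the highest, so Xiulan loses, pays nothing, and earns zero payoff.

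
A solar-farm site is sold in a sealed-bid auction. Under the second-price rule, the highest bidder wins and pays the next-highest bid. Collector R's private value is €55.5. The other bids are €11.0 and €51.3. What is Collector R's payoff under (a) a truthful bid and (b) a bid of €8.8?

The highest competing bid is €51.3.
Bidding truthfully at €55.5: Collector R has the top bid, wins, and pays the second-highest bid €51.3. Payoff = €55.5 − €51.3 = €4.2.
Bidding €8.8: the top bid is €51.3 (a rival), so Collector R loses. Payoff = €0.0.

Truthful: €4.2; alternative: €0.0.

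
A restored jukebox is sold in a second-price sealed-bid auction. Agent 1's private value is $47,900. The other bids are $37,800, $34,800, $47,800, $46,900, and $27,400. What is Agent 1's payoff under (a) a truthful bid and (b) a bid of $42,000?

The highest competing bid is $47,800.
Bidding truthfully at $47,900: Agent 1 has the top bid, wins, and pays the second-highest bid $47,800. Payoff = $47,900 − $47,800 = $100.
Bidding $42,000: the top bid is $47,800 (a rival), so Agent 1 loses. Payoff = $0.
Deviating from a truthful bid can only lose payoff in a second-price auction — never gain.

(a) $100  (b) $0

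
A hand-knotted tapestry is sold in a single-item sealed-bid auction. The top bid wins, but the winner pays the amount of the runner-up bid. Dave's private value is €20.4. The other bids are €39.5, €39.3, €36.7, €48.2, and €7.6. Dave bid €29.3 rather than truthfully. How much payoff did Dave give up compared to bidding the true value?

The highest competing bid is €48.2.
Bidding truthfully at €20.4: the top bid is €48.2 (a rival), so Dave loses. Payoff = €0.0.
Bidding €29.3: the top bid is €48.2 (a rival), so Dave loses. Payoff = €0.0.
Regret = truthful payoff − actual payoff = €0.0 − €0.0 = €0.0.
The bid only affects whether you win, not the price — here both bids land on the same side of the top rival bid, so the deviation is payoff-neutral.

Regret: €0.0.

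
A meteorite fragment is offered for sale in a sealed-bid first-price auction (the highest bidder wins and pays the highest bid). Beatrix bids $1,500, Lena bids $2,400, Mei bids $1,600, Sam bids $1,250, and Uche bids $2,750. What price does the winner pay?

Sorted high to low: Uche $2,750; Lena $2,400; Mei $1,600; Beatrix $1,500; Sam $1,250.
Uche is the highest bidder, so Uche wins.
Under the first-price rule, the price is the highest bid: $2,750.

$2,750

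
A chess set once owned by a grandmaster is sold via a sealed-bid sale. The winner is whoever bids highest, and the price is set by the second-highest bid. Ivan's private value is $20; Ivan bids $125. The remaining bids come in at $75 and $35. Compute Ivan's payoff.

Highest competing bid: $75.
Ivan's bid $125 is the highest overall, so Ivan wins and pays the second-highest bid, $75.
Payoff = value − price = $20 − $75 = -$55.
Overbidding won the item at a price above value — truthful bidding would have avoided this loss.

Payoff = -$55.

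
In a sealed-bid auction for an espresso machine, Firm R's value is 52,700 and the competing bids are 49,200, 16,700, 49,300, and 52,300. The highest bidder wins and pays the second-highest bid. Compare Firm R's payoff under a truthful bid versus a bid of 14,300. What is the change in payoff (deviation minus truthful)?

Change in payoff: -400.

The highest competing bid is 52,300.
Bidding truthfully at 52,700: Firm R has the top bid, wins, and pays the second-highest bid 52,300. Payoff = 52,700 − 52,300 = 400.
Bidding 14,300: the top bid is 52,300 (a rival), so Firm R loses. Payoff = 0.
Change = 0 − 400 = -400.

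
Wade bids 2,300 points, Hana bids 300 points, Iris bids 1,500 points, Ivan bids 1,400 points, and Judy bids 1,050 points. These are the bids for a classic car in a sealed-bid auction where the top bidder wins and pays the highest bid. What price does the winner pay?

Ranking the bids: Wade 2,300 points, then Iris 1,500 points, then Ivan 1,400 points, then Judy 1,050 points, then Hana 300 points.
Wade is the highest bidder, so Wade wins.
Under the first-price rule, the price is the highest bid: 2,300 points.

2,300 points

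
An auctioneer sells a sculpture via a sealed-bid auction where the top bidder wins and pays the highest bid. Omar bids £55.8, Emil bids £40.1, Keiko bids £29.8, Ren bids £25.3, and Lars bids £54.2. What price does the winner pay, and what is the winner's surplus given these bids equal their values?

Price £55.8; surplus £0.0.

Bids in descending order: Omar £55.8; Lars £54.2; Emil £40.1; Keiko £29.8; Ren £25.3.
Omar is the highest bidder, so Omar wins.
Under the first-price rule, the price is the highest bid: £55.8.
Surplus = £55.8 − £55.8 = £0.0.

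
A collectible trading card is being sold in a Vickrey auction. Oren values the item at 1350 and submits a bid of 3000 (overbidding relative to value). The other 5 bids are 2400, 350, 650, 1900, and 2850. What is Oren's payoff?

Highest competing bid: 2850.
Oren's bid 3000 is the highest overall, so Oren wins and pays the second-highest bid, 2850.
Payoff = value − price = 1350 − 2850 = -1500.

-1500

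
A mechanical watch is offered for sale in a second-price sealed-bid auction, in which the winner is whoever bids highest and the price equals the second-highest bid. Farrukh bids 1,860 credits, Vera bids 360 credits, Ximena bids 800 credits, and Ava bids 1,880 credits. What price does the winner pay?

Ranking the bids: Ava 1,880 credits, then Farrukh 1,860 credits, then Ximena 800 credits, then Vera 360 credits.
Ava is the highest bidder, so Ava wins.
Under the second-price rule, the price is the second-highest bid: 1,860 credits.

1,860 credits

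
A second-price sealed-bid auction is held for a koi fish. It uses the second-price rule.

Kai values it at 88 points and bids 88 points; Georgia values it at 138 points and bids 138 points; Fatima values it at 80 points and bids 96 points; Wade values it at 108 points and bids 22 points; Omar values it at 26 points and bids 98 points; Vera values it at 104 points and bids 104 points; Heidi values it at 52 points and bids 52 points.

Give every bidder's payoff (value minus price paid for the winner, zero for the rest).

Payoffs: Kai 0 points, Georgia 34 points, Fatima 0 points, Wade 0 points, Omar 0 points, Vera 0 points, Heidi 0 points.

Ranking the bids: Georgia 138 points; Vera 104 points; Omar 98 points; Fatima 96 points; Kai 88 points; Heidi 52 points; Wade 22 points.
Georgia has the top bid and wins; the price is the second-highest bid, 104 points.
Georgia's payoff = 138 points − 104 points = 34 points. All other bidders lose, so their payoff is 0.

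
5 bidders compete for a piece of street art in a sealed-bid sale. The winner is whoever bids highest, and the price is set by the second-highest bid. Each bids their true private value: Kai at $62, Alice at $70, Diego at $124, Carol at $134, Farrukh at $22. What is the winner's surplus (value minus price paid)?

Winner's surplus: $10.

Sorted high to low: Carol $134; Diego $124; Alice $70; Kai $62; Farrukh $22.
Carol wins with the top bid and pays the second-highest, $124.
Surplus = $134 − $124 = $10.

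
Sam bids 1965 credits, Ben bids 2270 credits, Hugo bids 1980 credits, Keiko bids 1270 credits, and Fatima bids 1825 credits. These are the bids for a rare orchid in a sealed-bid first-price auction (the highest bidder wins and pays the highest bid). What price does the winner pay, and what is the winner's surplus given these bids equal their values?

Bids in descending order: Ben 2270 credits, then Hugo 1980 credits, then Sam 1965 credits, then Fatima 1825 credits, then Keiko 1270 credits.
Ben is the highest bidder, so Ben wins.
Under the first-price rule, the price is the highest bid: 2270 credits.
Surplus = 2270 credits − 2270 credits = 0 credits.

The winner pays 2270 credits for a surplus of 0 credits.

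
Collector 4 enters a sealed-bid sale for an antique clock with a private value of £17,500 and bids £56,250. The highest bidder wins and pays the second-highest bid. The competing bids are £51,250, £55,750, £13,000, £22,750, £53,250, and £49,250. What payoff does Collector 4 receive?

Payoff = -£38,250.

Highest competing bid: £55,750.
Collector 4's bid £56,250 is the highest overall, so Collector 4 wins and pays the second-highest bid, £55,750.
Payoff = value − price = £17,500 − £55,750 = -£38,250.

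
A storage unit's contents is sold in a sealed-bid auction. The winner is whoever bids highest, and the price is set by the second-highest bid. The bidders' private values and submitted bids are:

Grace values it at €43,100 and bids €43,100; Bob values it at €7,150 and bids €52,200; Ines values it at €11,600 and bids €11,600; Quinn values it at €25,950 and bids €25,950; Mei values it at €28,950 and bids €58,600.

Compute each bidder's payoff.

Ordered from highest: Mei €58,600, then Bob €52,200, then Grace €43,100, then Quinn €25,950, then Ines €11,600.
Mei has the top bid and wins; the price is the second-highest bid, €52,200.
Mei's payoff = €28,950 − €52,200 = -€23,250. All other bidders lose, so their payoff is 0.

Payoffs: Grace €0, Bob €0, Ines €0, Quinn €0, Mei -€23,250.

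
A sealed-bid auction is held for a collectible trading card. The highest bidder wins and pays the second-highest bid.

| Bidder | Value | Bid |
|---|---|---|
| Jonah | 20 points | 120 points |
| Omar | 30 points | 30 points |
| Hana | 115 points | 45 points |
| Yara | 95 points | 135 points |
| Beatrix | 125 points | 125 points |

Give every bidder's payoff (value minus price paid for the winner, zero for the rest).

Ordered from highest: Yara 135 points > Beatrix 125 points > Jonah 120 points > Hana 45 points > Omar 30 points.
Yara has the top bid and wins; the price is the second-highest bid, 125 points.
Yara's payoff = 95 points − 125 points = -30 points. All other bidders lose, so their payoff is 0.

Payoffs: Jonah 0 points, Omar 0 points, Hana 0 points, Yara -30 points, Beatrix 0 points.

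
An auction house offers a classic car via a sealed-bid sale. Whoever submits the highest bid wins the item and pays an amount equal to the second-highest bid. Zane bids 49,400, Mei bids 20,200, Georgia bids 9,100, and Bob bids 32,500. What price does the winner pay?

The winner pays 32,500.

Sorted high to low: Zane 49,400; Bob 32,500; Mei 20,200; Georgia 9,100.
Zane has the highest bid, so Zane wins.
The second-highest bid is 32,500, so that is what Zane pays.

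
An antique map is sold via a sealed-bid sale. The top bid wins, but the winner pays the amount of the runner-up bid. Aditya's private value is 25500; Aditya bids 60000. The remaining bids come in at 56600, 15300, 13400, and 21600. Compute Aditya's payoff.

Highest competing bid: 56600.
Aditya's bid 60000 is the highest overall, so Aditya wins and pays the second-highest bid, 56600.
Payoff = value − price = 25500 − 56600 = -31100.

Aditya's payoff: -31100.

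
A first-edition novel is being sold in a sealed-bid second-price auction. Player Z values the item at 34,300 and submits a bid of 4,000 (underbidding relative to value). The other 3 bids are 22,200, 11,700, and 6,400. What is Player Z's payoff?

Payoff = 0.

Highest competing bid: 22,200.
Player Z's bid 4,000 is not the highest, so Player Z loses, pays nothing, and earns zero payoff.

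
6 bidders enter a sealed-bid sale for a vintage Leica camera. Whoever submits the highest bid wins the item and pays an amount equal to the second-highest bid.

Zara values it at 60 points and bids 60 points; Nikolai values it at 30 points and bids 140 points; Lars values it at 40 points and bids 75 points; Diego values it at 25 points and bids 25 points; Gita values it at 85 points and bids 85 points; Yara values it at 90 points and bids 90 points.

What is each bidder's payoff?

Payoffs: Zara 0 points, Nikolai -60 points, Lars 0 points, Diego 0 points, Gita 0 points, Yara 0 points.

Ranking the bids: Nikolai 140 points, then Yara 90 points, then Gita 85 points, then Lars 75 points, then Zara 60 points, then Diego 25 points.
Nikolai has the top bid and wins; the price is the second-highest bid, 90 points.
Nikolai's payoff = 30 points − 90 points = -60 points. All other bidders lose, so their payoff is 0.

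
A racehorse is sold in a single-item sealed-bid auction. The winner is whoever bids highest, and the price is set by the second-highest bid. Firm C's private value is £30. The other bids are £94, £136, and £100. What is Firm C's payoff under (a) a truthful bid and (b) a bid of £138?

Truthful: £0; alternative: -£106.

The highest competing bid is £136.
Bidding truthfully at £30: the top bid is £136 (a rival), so Firm C loses. Payoff = £0.
Bidding £138: Firm C has the top bid, wins, and pays the second-highest bid £136. Payoff = £30 − £136 = -£106.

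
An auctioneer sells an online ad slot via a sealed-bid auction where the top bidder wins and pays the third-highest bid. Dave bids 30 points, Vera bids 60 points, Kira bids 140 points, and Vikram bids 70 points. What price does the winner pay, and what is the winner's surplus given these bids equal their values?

Ranking the bids: Kira 140 points; Vikram 70 points; Vera 60 points; Dave 30 points.
Kira is the highest bidder, so Kira wins.
Under the third-price rule, the price is the third-highest bid: 60 points.
Surplus = 140 points − 60 points = 80 points.

Price 60 points; surplus 80 points.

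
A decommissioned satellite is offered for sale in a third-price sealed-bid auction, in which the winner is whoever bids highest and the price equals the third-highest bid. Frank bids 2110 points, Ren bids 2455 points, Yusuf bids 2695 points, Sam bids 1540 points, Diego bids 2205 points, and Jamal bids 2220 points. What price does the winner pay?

Ordered from highest: Yusuf 2695 points > Ren 2455 points > Jamal 2220 points > Diego 2205 points > Frank 2110 points > Sam 1540 points.
Yusuf is the highest bidder, so Yusuf wins.
Under the third-price rule, the price is the third-highest bid: 2220 points.

The winner pays 2220 points.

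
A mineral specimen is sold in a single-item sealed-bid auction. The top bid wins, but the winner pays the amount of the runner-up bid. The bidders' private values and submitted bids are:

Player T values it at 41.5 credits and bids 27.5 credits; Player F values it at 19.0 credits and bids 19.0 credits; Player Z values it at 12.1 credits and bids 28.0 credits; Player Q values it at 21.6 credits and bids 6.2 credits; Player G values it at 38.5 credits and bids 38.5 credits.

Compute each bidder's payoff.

Payoffs: Player T 0.0 credits, Player F 0.0 credits, Player Z 0.0 credits, Player Q 0.0 credits, Player G 10.5 credits.

Sorted high to low: Player G 38.5 credits > Player Z 28.0 credits > Player T 27.5 credits > Player F 19.0 credits > Player Q 6.2 credits.
Player G has the top bid and wins; the price is the second-highest bid, 28.0 credits.
Player G's payoff = 38.5 credits − 28.0 credits = 10.5 credits. All other bidders lose, so their payoff is 0.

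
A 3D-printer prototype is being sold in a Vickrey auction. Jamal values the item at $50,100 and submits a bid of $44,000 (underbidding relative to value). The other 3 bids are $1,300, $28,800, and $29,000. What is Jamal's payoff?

Payoff = $21,100.

Highest competing bid: $29,000.
Jamal's bid $44,000 is the highest overall, so Jamal wins and pays the second-highest bid, $29,000.
Payoff = value − price = $50,100 − $29,000 = $21,100.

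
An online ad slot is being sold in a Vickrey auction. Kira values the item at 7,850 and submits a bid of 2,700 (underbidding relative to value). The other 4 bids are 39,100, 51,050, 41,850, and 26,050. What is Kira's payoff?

Kira's payoff: 0.

Highest competing bid: 51,050.
Kira's bid 2,700 is not the highest, so Kira loses, pays nothing, and earns zero payoff.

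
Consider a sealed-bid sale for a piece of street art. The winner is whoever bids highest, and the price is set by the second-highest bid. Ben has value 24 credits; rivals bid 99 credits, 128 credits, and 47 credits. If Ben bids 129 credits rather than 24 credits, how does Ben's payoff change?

The highest competing bid is 128 credits.
Bidding truthfully at 24 credits: the top bid is 128 credits (a rival), so Ben loses. Payoff = 0 credits.
Bidding 129 credits: Ben has the top bid, wins, and pays the second-highest bid 128 credits. Payoff = 24 credits − 128 credits = -104 credits.
Change = -104 credits − 0 credits = -104 credits.

Payoff change: -104 credits.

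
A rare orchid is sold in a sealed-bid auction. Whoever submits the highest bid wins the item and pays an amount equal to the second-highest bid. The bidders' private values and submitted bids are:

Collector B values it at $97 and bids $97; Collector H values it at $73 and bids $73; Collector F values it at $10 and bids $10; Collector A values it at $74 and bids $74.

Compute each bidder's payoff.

Ranking the bids: Collector B $97; Collector A $74; Collector H $73; Collector F $10.
Collector B has the top bid and wins; the price is the second-highest bid, $74.
Collector B's payoff = $97 − $74 = $23. All other bidders lose, so their payoff is 0.

Payoffs: Collector B $23, Collector H $0, Collector F $0, Collector A $0.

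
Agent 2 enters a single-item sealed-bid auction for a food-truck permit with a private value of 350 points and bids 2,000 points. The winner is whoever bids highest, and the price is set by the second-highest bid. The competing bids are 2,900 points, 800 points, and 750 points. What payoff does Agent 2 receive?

Payoff = 0 points.

Highest competing bid: 2,900 points.
Agent 2's bid 2,000 points is not the highest, so Agent 2 loses, pays nothing, and earns zero payoff.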